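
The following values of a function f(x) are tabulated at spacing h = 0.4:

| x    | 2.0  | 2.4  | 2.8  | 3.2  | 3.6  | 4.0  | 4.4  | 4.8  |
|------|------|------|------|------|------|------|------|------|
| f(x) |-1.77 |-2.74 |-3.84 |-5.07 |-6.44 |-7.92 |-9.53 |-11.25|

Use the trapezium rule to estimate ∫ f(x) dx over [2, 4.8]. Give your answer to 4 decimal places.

-16.8200

h = 0.4, n = 7.
(h/2)·[y₀ + 2y₁ + 2y₂ + 2y₃ + 2y₄ + 2y₅ + 2y₆ + y₇] = 0.2·(-84.10) = -16.8200.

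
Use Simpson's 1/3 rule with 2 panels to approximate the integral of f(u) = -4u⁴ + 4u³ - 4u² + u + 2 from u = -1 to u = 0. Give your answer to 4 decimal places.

-1.6667

h = (0 − (-1))/2 = 0.5.
Nodes u₀,…,u₂ = -1, -0.5, 0.
f(u) = -4u⁴ + 4u³ - 4u² + u + 2: f₀=-11, f₁=-0.25, f₂=2.
(h/3)·[f₀ + 4f₁ + f₂] = 0.166667·(-10) = -1.6667.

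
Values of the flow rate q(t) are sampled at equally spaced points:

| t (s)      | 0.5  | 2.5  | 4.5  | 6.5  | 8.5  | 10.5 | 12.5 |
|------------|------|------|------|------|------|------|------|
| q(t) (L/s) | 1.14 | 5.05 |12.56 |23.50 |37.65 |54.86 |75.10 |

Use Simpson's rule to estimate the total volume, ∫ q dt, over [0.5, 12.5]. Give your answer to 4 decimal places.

340.2000

h = 2, n = 6.
(h/3)·[y₀ + 4y₁ + 2y₂ + 4y₃ + 2y₄ + 4y₅ + y₆] = 0.666667·(510.30) = 340.2000.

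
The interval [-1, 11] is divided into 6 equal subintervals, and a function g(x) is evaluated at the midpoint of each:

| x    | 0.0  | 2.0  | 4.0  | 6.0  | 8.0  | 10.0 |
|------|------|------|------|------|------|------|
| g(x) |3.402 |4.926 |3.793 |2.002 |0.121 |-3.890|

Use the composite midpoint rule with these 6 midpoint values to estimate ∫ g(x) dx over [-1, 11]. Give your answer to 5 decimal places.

20.70800

h = 2, n = 6.
h·[y(m₁) + y(m₂) + y(m₃) + y(m₄) + y(m₅) + y(m₆)] = 2·(10.354) = 20.70800.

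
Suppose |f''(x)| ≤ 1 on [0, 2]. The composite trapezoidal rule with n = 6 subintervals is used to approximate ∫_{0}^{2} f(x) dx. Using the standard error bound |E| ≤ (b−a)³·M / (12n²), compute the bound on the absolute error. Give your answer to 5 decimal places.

0.01852

|E| ≤ (2)³·1 / (12·6²) = 8/432 = 0.01852.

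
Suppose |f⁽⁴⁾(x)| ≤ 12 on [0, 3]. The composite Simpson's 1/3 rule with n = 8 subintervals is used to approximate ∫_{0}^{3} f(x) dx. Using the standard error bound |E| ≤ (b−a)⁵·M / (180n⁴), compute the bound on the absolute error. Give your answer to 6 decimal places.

0.003955

|E| ≤ (3)⁵·12 / (180·8⁴) = 2916/737280 = 0.003955.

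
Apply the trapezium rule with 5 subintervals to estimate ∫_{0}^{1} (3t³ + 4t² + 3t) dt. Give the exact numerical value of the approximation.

h = (1 − 0)/5 = 0.2.
Nodes t₀,…,t₅ = 0, 0.2, 0.4, 0.6, 0.8, 1.
f(t) = 3t³ + 4t² + 3t: f₀=0, f₁=0.784, f₂=2.032, f₃=3.888, f₄=6.496, f₅=10.
(h/2)·[f₀ + 2f₁ + 2f₂ + 2f₃ + 2f₄ + f₅] = 0.1·(36.4) = 3.64.

3.64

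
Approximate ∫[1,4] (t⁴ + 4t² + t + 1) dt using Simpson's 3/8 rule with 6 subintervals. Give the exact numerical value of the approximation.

h = (4 − 1)/6 = 0.5.
Nodes t₀,…,t₆ = 1, 1.5, 2, 2.5, 3, 3.5, 4.
f(t) = t⁴ + 4t² + t + 1: f₀=7, f₁=16.5625, f₂=35, f₃=67.5625, f₄=121, f₅=203.5625, f₆=325.
(3h/8)·[f₀ + 3f₁ + 3f₂ + 2f₃ + 3f₄ + 3f₅ + f₆] = 0.1875·(1595.5) = 299.15625.

299.15625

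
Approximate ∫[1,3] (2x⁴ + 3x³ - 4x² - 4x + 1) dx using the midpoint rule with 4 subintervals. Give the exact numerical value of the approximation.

h = (3 − 1)/4 = 0.5.
Midpoints m₁,…,m₄ = 1.25, 1.75, 2.25, 2.75.
f(m₁)=0.4921875, f(m₂)=16.5859375, f(m₃)=57.1796875, f(m₄)=136.5234375.
h·[f(m₁) + f(m₂) + f(m₃) + f(m₄)] = 0.5·(210.78125) = 105.390625.

105.390625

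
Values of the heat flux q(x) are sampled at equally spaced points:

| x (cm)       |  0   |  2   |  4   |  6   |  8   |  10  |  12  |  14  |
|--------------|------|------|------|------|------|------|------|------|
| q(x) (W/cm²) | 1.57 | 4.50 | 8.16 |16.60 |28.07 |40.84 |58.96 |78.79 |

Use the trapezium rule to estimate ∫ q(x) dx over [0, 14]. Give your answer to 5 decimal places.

h = 2, n = 7.
(h/2)·[y₀ + 2y₁ + 2y₂ + 2y₃ + 2y₄ + 2y₅ + 2y₆ + y₇] = 1·(394.62) = 394.62000.

394.62000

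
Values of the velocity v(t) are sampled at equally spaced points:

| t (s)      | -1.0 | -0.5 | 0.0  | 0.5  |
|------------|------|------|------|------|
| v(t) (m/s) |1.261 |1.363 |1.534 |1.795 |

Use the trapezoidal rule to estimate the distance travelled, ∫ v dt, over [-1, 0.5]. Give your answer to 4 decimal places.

2.2125

h = 0.5, n = 3.
(h/2)·[y₀ + 2y₁ + 2y₂ + y₃] = 0.25·(8.850) = 2.2125.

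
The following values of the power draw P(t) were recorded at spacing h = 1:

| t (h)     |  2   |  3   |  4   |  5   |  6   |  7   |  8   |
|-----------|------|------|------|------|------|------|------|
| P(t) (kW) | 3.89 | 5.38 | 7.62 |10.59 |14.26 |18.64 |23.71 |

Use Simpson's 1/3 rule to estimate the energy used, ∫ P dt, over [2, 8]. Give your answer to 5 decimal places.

h = 1, n = 6.
(h/3)·[y₀ + 4y₁ + 2y₂ + 4y₃ + 2y₄ + 4y₅ + y₆] = 0.333333·(209.80) = 69.93333.

69.93333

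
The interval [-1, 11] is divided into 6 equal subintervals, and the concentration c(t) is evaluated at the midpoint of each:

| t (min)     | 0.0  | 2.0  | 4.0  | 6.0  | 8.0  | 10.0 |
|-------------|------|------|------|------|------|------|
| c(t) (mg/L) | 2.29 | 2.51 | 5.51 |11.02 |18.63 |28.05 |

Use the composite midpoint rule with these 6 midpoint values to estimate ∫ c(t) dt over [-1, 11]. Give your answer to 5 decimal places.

136.02000

h = 2, n = 6.
h·[y(m₁) + y(m₂) + y(m₃) + y(m₄) + y(m₅) + y(m₆)] = 2·(68.01) = 136.02000.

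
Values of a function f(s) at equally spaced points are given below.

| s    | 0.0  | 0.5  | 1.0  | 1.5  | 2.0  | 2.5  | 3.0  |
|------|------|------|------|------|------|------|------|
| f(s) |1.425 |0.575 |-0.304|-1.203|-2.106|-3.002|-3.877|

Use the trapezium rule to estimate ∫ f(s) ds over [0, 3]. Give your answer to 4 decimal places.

h = 0.5, n = 6.
(h/2)·[y₀ + 2y₁ + 2y₂ + 2y₃ + 2y₄ + 2y₅ + y₆] = 0.25·(-14.532) = -3.6330.

-3.6330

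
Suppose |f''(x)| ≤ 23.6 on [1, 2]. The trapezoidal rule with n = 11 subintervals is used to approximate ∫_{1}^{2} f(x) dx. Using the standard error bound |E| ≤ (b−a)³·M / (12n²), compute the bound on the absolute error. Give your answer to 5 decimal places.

|E| ≤ (1)³·23.6 / (12·11²) = 23.6/1452 = 0.01625.

0.01625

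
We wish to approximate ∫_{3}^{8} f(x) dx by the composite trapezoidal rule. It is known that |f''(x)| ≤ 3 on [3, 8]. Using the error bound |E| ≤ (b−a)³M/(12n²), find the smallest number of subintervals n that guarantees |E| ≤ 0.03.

Need 375/(12n²) ≤ 0.03.
n² ≥ 375/(12·0.03) = 1041.67 ⇒ n ≥ 32.2749, so the smallest n is 33.

33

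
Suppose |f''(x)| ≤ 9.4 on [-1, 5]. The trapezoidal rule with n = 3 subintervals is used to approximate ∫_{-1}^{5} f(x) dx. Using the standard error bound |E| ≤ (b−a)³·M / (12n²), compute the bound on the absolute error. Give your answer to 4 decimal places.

18.8000

|E| ≤ (6)³·9.4 / (12·3²) = 2030.4/108 = 18.8000.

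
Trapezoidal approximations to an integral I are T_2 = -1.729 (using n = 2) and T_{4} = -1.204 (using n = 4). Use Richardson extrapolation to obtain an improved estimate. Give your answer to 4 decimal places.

-1.0290

R = (4·T_{4} − T_2) / 3 = (4·(-1.204) − (-1.729))/3 = (-3.087)/3 = -1.0290.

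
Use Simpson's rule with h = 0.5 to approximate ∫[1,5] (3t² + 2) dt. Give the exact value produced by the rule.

h = (5 − 1)/8 = 0.5.
Nodes t₀,…,t₈ = 1, 1.5, 2, 2.5, 3, 3.5, 4, 4.5, 5.
f(t) = 3t² + 2: f₀=5, f₁=8.75, f₂=14, f₃=20.75, f₄=29, f₅=38.75, f₆=50, f₇=62.75, f₈=77.
(h/3)·[f₀ + 4f₁ + 2f₂ + 4f₃ + 2f₄ + 4f₅ + 2f₆ + 4f₇ + f₈] = 0.166667·(792) = 132.

132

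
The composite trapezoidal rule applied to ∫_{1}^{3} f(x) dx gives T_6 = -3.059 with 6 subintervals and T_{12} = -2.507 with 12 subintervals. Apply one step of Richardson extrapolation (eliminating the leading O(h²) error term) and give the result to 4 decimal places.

-2.3230

R = (4·T_{12} − T_6) / 3 = (4·(-2.507) − (-3.059))/3 = (-6.969)/3 = -2.3230.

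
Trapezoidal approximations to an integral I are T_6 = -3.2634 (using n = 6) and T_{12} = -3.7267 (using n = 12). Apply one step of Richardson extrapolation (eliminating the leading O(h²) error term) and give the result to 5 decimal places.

R = (4·T_{12} − T_6) / 3 = (4·(-3.7267) − (-3.2634))/3 = (-11.6434)/3 = -3.88113.

-3.88113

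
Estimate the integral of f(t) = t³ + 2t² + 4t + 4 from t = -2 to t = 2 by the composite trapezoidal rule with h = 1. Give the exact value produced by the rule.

h = (2 − (-2))/4 = 1.
Nodes t₀,…,t₄ = -2, -1, 0, 1, 2.
f(t) = t³ + 2t² + 4t + 4: f₀=-4, f₁=1, f₂=4, f₃=11, f₄=28.
(h/2)·[f₀ + 2f₁ + 2f₂ + 2f₃ + f₄] = 0.5·(56) = 28.

28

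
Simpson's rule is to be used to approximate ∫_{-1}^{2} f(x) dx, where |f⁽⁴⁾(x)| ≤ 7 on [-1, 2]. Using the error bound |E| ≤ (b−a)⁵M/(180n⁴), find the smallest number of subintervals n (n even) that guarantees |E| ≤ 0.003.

8

Need 1701/(180n⁴) ≤ 0.003.
n⁴ ≥ 1701/(180·0.003) = 3150 ⇒ n ≥ 7.4917, so the smallest even n is 8. (n must be even for Simpson's rule.)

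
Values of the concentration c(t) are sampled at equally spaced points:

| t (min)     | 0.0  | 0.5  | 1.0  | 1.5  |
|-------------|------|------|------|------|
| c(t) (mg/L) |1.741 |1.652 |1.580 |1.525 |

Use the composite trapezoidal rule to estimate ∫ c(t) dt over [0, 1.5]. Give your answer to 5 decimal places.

2.43250

h = 0.5, n = 3.
(h/2)·[y₀ + 2y₁ + 2y₂ + y₃] = 0.25·(9.730) = 2.43250.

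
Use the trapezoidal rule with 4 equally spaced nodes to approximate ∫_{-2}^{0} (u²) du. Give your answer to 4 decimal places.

2.8148

h = (0 − (-2))/3 = 0.666667.
Nodes u₀,…,u₃ = -2, -1.333333, -0.666667, 0.
f(u) = u²: f₀=4, f₁=1.777778, f₂=0.444444, f₃=0.
(h/2)·[f₀ + 2f₁ + 2f₂ + f₃] = 0.333333·(8.444444) = 2.8148.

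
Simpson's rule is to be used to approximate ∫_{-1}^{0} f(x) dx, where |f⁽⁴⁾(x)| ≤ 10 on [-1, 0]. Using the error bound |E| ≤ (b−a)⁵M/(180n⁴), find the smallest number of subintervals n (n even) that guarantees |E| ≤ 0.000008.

Need 10/(180n⁴) ≤ 0.000008.
n⁴ ≥ 10/(180·0.000008) = 6944.44 ⇒ n ≥ 9.1287, so the smallest even n is 10. (n must be even for Simpson's rule.)

10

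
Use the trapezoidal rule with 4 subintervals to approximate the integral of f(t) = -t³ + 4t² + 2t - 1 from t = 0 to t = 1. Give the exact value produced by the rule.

h = (1 − 0)/4 = 0.25.
Nodes t₀,…,t₄ = 0, 0.25, 0.5, 0.75, 1.
f(t) = -t³ + 4t² + 2t - 1: f₀=-1, f₁=-0.265625, f₂=0.875, f₃=2.328125, f₄=4.
(h/2)·[f₀ + 2f₁ + 2f₂ + 2f₃ + f₄] = 0.125·(8.875) = 1.109375.

1.109375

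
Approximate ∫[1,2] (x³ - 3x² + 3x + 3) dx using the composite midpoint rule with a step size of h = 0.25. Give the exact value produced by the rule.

4.2421875

h = (2 − 1)/4 = 0.25.
Midpoints m₁,…,m₄ = 1.125, 1.375, 1.625, 1.875.
f(m₁)=4.001953125, f(m₂)=4.052734375, f(m₃)=4.244140625, f(m₄)=4.669921875.
h·[f(m₁) + f(m₂) + f(m₃) + f(m₄)] = 0.25·(16.96875) = 4.2421875.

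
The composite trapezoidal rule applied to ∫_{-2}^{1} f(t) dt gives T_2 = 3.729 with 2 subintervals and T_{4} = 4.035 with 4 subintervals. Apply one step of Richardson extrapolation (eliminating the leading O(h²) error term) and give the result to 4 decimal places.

R = (4·T_{4} − T_2) / 3 = (4·4.035 − 3.729)/3 = (12.411)/3 = 4.1370.

4.1370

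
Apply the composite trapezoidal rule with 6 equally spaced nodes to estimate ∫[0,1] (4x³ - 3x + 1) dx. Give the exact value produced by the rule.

h = (1 − 0)/5 = 0.2.
Nodes x₀,…,x₅ = 0, 0.2, 0.4, 0.6, 0.8, 1.
f(x) = 4x³ - 3x + 1: f₀=1, f₁=0.432, f₂=0.056, f₃=0.064, f₄=0.648, f₅=2.
(h/2)·[f₀ + 2f₁ + 2f₂ + 2f₃ + 2f₄ + f₅] = 0.1·(5.4) = 0.54.

0.54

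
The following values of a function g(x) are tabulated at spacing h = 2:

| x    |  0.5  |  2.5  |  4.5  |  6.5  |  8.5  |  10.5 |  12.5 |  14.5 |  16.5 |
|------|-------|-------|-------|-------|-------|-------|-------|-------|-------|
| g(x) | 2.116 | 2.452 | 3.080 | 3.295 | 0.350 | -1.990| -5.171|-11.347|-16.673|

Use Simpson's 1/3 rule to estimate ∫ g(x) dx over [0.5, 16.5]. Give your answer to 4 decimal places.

h = 2, n = 8.
(h/3)·[y₀ + 4y₁ + 2y₂ + 4y₃ + 2y₄ + 4y₅ + 2y₆ + 4y₇ + y₈] = 0.666667·(-48.399) = -32.2660.

-32.2660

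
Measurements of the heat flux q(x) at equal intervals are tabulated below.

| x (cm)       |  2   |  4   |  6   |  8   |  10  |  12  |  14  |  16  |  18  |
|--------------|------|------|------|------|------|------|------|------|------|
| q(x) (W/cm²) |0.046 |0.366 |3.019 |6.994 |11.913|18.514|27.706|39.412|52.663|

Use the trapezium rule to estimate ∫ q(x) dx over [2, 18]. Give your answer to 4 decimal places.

268.5570

h = 2, n = 8.
(h/2)·[y₀ + 2y₁ + 2y₂ + 2y₃ + 2y₄ + 2y₅ + 2y₆ + 2y₇ + y₈] = 1·(268.557) = 268.5570.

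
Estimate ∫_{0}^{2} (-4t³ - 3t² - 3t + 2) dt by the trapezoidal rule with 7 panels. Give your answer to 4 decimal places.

h = (2 − 0)/7 = 0.285714.
Nodes t₀,…,t₇ = 0, 0.285714, 0.571429, 0.857143, 1.142857, 1.428571, 1.714286, 2.
f(t) = -4t³ - 3t² - 3t + 2: f₀=2, f₁=0.804665, f₂=-1.440233, f₃=-5.294461, f₄=-11.317784, f₅=-20.069971, f₆=-32.110787, f₇=-48.
(h/2)·[f₀ + 2f₁ + 2f₂ + 2f₃ + 2f₄ + 2f₅ + 2f₆ + f₇] = 0.142857·(-184.857143) = -26.4082.

-26.4082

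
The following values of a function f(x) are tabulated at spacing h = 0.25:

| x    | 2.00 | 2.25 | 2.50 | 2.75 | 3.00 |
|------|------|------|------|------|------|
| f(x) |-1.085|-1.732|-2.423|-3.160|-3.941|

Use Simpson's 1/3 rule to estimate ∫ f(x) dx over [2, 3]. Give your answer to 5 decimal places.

-2.45333

h = 0.25, n = 4.
(h/3)·[y₀ + 4y₁ + 2y₂ + 4y₃ + y₄] = 0.083333·(-29.440) = -2.45333.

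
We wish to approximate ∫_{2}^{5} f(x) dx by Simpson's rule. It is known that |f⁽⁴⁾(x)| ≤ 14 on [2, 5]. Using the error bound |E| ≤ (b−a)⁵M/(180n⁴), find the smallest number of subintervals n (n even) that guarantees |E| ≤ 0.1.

4

Need 3402/(180n⁴) ≤ 0.1.
n⁴ ≥ 3402/(180·0.1) = 189 ⇒ n ≥ 3.7078, so the smallest even n is 4. (n must be even for Simpson's rule.)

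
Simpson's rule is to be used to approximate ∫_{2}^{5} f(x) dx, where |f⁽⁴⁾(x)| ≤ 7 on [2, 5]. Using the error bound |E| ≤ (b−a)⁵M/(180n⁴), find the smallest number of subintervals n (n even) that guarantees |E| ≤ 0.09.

4

Need 1701/(180n⁴) ≤ 0.09.
n⁴ ≥ 1701/(180·0.09) = 105 ⇒ n ≥ 3.2011, so the smallest even n is 4. (n must be even for Simpson's rule.)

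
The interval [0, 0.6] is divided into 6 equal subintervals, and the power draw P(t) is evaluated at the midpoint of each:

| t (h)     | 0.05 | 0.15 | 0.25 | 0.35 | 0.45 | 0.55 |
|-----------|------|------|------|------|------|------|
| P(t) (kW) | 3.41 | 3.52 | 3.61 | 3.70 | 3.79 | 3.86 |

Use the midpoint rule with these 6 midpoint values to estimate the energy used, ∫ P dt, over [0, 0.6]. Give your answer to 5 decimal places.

h = 0.1, n = 6.
h·[y(m₁) + y(m₂) + y(m₃) + y(m₄) + y(m₅) + y(m₆)] = 0.1·(21.89) = 2.18900.

2.18900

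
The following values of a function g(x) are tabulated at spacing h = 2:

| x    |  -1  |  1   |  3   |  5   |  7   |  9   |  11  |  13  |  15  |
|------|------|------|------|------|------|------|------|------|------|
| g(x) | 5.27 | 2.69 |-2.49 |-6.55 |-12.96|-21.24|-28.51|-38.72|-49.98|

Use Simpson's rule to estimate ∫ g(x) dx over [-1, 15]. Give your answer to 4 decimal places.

h = 2, n = 8.
(h/3)·[y₀ + 4y₁ + 2y₂ + 4y₃ + 2y₄ + 4y₅ + 2y₆ + 4y₇ + y₈] = 0.666667·(-387.91) = -258.6067.

-258.6067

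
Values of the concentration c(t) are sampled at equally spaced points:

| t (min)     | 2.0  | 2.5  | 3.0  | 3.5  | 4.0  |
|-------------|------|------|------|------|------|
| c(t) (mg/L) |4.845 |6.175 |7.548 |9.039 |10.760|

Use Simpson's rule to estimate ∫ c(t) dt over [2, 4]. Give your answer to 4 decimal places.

h = 0.5, n = 4.
(h/3)·[y₀ + 4y₁ + 2y₂ + 4y₃ + y₄] = 0.166667·(91.557) = 15.2595.

15.2595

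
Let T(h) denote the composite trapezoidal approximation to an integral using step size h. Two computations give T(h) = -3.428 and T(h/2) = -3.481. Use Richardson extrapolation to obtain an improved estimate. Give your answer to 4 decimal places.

-3.4987

R = (4·T(h/2) − T(h)) / 3 = (4·(-3.481) − (-3.428))/3 = (-10.496)/3 = -3.4987.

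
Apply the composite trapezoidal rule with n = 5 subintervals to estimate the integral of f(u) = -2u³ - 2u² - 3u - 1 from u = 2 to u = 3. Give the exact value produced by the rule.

-53.78

h = (3 − 2)/5 = 0.2.
Nodes u₀,…,u₅ = 2, 2.2, 2.4, 2.6, 2.8, 3.
f(u) = -2u³ - 2u² - 3u - 1: f₀=-31, f₁=-38.576, f₂=-47.368, f₃=-57.472, f₄=-68.984, f₅=-82.
(h/2)·[f₀ + 2f₁ + 2f₂ + 2f₃ + 2f₄ + f₅] = 0.1·(-537.8) = -53.78.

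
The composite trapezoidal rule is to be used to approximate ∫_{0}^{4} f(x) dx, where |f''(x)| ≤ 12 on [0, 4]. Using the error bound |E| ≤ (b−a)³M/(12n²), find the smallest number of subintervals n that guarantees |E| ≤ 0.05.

36

Need 768/(12n²) ≤ 0.05.
n² ≥ 768/(12·0.05) = 1280 ⇒ n ≥ 35.7771, so the smallest n is 36.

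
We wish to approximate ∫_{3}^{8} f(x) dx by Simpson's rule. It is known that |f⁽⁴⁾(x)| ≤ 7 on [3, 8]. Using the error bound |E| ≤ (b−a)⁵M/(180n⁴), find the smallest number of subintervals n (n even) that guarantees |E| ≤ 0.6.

Need 21875/(180n⁴) ≤ 0.6.
n⁴ ≥ 21875/(180·0.6) = 202.546 ⇒ n ≥ 3.7725, so the smallest even n is 4. (n must be even for Simpson's rule.)

4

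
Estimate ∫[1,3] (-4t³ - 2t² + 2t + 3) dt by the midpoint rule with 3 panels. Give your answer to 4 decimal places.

-81.4074

h = (3 − 1)/3 = 0.666667.
Midpoints m₁,…,m₃ = 1.333333, 2, 2.666667.
f(m₁)=-7.370370, f(m₂)=-33, f(m₃)=-81.740741.
h·[f(m₁) + f(m₂) + f(m₃)] = 0.666667·(-122.111111) = -81.4074.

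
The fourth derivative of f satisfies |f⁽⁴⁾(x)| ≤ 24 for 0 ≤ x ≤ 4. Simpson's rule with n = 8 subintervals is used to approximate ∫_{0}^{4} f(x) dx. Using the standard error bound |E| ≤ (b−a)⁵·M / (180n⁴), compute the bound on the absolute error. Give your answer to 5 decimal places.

|E| ≤ (4)⁵·24 / (180·8⁴) = 24576/737280 = 0.03333.

0.03333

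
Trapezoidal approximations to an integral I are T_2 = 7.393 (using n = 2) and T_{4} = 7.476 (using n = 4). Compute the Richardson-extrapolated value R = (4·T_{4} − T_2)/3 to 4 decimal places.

7.5037

R = (4·T_{4} − T_2) / 3 = (4·7.476 − 7.393)/3 = (22.511)/3 = 7.5037.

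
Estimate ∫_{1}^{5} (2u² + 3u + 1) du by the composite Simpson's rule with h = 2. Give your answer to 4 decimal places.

h = (5 − 1)/2 = 2.
Nodes u₀,…,u₂ = 1, 3, 5.
f(u) = 2u² + 3u + 1: f₀=6, f₁=28, f₂=66.
(h/3)·[f₀ + 4f₁ + f₂] = 0.666667·(184) = 122.6667.

122.6667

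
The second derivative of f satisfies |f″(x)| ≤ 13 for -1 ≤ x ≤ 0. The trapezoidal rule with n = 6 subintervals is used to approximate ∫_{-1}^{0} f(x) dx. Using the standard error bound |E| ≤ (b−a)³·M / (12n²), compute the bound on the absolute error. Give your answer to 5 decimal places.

|E| ≤ (1)³·13 / (12·6²) = 13/432 = 0.03009.

0.03009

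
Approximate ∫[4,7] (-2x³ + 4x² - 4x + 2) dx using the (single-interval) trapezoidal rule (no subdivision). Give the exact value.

-891

T = (b−a)/2 · [f(4) + f(7)] = 1.5·[(-78) + (-516)] = -891.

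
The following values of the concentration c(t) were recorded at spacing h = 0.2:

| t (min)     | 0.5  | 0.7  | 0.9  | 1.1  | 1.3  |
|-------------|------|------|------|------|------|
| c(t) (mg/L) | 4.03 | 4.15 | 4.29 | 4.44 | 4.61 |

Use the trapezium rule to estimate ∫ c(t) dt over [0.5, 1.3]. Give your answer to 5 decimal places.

3.44000

h = 0.2, n = 4.
(h/2)·[y₀ + 2y₁ + 2y₂ + 2y₃ + y₄] = 0.1·(34.40) = 3.44000.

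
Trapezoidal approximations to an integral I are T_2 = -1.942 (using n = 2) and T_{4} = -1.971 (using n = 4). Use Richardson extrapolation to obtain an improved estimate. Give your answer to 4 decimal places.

R = (4·T_{4} − T_2) / 3 = (4·(-1.971) − (-1.942))/3 = (-5.942)/3 = -1.9807.

-1.9807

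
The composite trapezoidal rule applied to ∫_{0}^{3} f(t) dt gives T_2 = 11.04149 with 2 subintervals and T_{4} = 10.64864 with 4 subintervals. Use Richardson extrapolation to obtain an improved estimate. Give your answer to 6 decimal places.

10.517690

R = (4·T_{4} − T_2) / 3 = (4·10.64864 − 11.04149)/3 = (31.55307)/3 = 10.517690.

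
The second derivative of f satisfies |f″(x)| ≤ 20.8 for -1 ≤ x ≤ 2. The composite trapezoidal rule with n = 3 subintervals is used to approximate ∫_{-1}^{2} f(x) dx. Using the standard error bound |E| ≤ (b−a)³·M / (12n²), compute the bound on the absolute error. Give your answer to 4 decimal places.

5.2000

|E| ≤ (3)³·20.8 / (12·3²) = 561.6/108 = 5.2000.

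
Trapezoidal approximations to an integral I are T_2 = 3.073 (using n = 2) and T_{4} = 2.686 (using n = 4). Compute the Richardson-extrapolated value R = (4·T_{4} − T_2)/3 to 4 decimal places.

R = (4·T_{4} − T_2) / 3 = (4·2.686 − 3.073)/3 = (7.671)/3 = 2.5570.

2.5570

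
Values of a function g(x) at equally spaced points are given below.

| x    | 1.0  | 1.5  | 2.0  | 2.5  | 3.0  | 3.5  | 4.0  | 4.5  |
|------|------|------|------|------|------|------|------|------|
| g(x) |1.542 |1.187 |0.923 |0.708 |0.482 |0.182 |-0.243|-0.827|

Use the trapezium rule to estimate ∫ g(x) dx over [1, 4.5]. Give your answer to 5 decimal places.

h = 0.5, n = 7.
(h/2)·[y₀ + 2y₁ + 2y₂ + 2y₃ + 2y₄ + 2y₅ + 2y₆ + y₇] = 0.25·(7.193) = 1.79825.

1.79825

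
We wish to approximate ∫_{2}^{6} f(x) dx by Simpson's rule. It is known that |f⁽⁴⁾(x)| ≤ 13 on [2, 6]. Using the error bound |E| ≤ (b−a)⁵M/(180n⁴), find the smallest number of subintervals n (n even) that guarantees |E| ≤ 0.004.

Need 13312/(180n⁴) ≤ 0.004.
n⁴ ≥ 13312/(180·0.004) = 18488.9 ⇒ n ≥ 11.6608, so the smallest even n is 12. (n must be even for Simpson's rule.)

12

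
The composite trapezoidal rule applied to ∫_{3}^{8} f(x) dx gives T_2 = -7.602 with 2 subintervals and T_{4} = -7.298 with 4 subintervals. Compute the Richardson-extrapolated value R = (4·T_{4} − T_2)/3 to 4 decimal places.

-7.1967

R = (4·T_{4} − T_2) / 3 = (4·(-7.298) − (-7.602))/3 = (-21.590)/3 = -7.1967.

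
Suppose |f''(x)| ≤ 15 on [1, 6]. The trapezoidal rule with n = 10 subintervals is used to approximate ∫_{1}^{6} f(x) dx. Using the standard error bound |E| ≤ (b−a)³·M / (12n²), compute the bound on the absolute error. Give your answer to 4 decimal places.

|E| ≤ (5)³·15 / (12·10²) = 1875/1200 = 1.5625.

1.5625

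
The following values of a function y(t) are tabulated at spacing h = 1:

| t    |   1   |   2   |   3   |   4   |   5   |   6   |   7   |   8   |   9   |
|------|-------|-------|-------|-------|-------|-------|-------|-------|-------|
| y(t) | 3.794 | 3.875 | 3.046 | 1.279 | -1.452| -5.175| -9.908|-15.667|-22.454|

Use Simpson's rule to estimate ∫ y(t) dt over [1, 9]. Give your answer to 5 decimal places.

h = 1, n = 8.
(h/3)·[y₀ + 4y₁ + 2y₂ + 4y₃ + 2y₄ + 4y₅ + 2y₆ + 4y₇ + y₈] = 0.333333·(-98.040) = -32.68000.

-32.68000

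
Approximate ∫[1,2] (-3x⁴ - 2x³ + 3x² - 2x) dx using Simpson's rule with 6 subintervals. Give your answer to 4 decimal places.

h = (2 − 1)/6 = 0.166667.
Nodes x₀,…,x₆ = 1, 1.166667, 1.333333, 1.5, 1.666667, 1.833333, 2.
f(x) = -3x⁴ - 2x³ + 3x² - 2x: f₀=-4, f₁=-6.983796, f₂=-11.555556, f₃=-18.1875, f₄=-27.407407, f₅=-39.798611, f₆=-56.
(h/3)·[f₀ + 4f₁ + 2f₂ + 4f₃ + 2f₄ + 4f₅ + f₆] = 0.055556·(-397.805556) = -22.1003.

-22.1003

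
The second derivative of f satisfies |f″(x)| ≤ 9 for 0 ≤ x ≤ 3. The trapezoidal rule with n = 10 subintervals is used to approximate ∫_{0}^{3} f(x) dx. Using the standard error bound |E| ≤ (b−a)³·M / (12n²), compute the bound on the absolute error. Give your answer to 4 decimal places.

0.2025

|E| ≤ (3)³·9 / (12·10²) = 243/1200 = 0.2025.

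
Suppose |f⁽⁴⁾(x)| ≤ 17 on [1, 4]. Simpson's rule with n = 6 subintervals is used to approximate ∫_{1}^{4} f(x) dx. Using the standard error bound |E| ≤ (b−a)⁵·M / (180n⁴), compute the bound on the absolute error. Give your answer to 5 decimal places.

|E| ≤ (3)⁵·17 / (180·6⁴) = 4131/233280 = 0.01771.

0.01771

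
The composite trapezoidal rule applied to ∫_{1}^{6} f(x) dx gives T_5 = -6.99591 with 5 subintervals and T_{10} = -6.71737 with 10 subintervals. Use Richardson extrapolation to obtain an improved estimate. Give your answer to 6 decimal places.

-6.624523

R = (4·T_{10} − T_5) / 3 = (4·(-6.71737) − (-6.99591))/3 = (-19.87357)/3 = -6.624523.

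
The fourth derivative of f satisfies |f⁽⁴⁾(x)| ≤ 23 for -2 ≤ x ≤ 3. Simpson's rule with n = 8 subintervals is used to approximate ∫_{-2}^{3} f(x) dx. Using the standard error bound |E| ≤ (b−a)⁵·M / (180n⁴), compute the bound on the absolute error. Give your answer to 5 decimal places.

|E| ≤ (5)⁵·23 / (180·8⁴) = 71875/737280 = 0.09749.

0.09749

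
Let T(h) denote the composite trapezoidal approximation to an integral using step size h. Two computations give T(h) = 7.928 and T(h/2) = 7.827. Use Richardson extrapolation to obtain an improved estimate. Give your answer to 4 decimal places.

7.7933

R = (4·T(h/2) − T(h)) / 3 = (4·7.827 − 7.928)/3 = (23.380)/3 = 7.7933.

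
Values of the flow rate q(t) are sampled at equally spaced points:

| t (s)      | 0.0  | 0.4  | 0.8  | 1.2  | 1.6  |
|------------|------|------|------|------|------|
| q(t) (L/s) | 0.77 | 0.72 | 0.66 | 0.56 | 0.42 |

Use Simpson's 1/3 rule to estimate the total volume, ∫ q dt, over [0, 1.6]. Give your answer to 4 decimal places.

1.0173

h = 0.4, n = 4.
(h/3)·[y₀ + 4y₁ + 2y₂ + 4y₃ + y₄] = 0.133333·(7.63) = 1.0173.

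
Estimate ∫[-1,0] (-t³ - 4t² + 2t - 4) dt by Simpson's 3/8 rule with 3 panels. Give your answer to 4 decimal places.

-6.0833

h = (0 − (-1))/3 = 0.333333.
Nodes t₀,…,t₃ = -1, -0.666667, -0.333333, 0.
f(t) = -t³ - 4t² + 2t - 4: f₀=-9, f₁=-6.814815, f₂=-5.074074, f₃=-4.
(3h/8)·[f₀ + 3f₁ + 3f₂ + f₃] = 0.125·(-48.666667) = -6.0833.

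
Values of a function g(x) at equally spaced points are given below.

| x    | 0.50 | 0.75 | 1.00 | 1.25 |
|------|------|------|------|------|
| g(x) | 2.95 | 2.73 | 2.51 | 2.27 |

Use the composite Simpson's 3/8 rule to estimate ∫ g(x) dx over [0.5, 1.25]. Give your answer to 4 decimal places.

1.9631

h = 0.25, n = 3.
(3h/8)·[y₀ + 3y₁ + 3y₂ + y₃] = 0.09375·(20.94) = 1.9631.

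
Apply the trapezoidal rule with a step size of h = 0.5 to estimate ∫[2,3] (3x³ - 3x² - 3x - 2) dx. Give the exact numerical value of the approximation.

h = (3 − 2)/2 = 0.5.
Nodes x₀,…,x₂ = 2, 2.5, 3.
f(x) = 3x³ - 3x² - 3x - 2: f₀=4, f₁=18.625, f₂=43.
(h/2)·[f₀ + 2f₁ + f₂] = 0.25·(84.25) = 21.0625.

21.0625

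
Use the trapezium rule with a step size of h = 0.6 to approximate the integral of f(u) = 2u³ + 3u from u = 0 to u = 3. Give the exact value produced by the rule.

h = (3 − 0)/5 = 0.6.
Nodes u₀,…,u₅ = 0, 0.6, 1.2, 1.8, 2.4, 3.
f(u) = 2u³ + 3u: f₀=0, f₁=2.232, f₂=7.056, f₃=17.064, f₄=34.848, f₅=63.
(h/2)·[f₀ + 2f₁ + 2f₂ + 2f₃ + 2f₄ + f₅] = 0.3·(185.4) = 55.62.

55.62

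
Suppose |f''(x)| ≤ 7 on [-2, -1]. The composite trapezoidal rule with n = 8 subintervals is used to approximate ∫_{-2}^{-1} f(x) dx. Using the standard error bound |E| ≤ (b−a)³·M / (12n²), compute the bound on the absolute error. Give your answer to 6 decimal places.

0.009115

|E| ≤ (1)³·7 / (12·8²) = 7/768 = 0.009115.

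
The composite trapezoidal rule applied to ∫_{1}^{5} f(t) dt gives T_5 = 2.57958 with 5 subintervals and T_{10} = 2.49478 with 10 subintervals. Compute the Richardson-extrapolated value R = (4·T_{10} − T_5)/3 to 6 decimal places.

R = (4·T_{10} − T_5) / 3 = (4·2.49478 − 2.57958)/3 = (7.39954)/3 = 2.466513.

2.466513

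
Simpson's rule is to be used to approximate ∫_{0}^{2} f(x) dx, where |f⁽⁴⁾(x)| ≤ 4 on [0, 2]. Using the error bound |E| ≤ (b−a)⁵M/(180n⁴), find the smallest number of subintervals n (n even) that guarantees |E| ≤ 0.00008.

Need 128/(180n⁴) ≤ 0.00008.
n⁴ ≥ 128/(180·0.00008) = 8888.89 ⇒ n ≥ 9.7098, so the smallest even n is 10. (n must be even for Simpson's rule.)

10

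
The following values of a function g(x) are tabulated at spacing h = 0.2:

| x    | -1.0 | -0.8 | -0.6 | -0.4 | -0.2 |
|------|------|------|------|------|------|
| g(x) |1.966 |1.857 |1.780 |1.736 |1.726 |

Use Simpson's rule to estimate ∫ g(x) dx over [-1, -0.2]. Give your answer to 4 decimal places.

h = 0.2, n = 4.
(h/3)·[y₀ + 4y₁ + 2y₂ + 4y₃ + y₄] = 0.066667·(21.624) = 1.4416.

1.4416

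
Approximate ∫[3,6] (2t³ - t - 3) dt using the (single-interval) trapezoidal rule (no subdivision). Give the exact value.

T = (b−a)/2 · [f(3) + f(6)] = 1.5·[48 + 423] = 706.5.

706.5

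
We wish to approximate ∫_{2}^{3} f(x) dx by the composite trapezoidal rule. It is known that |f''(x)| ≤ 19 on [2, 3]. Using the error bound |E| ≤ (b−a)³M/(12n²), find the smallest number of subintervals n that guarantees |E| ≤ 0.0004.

63

Need 19/(12n²) ≤ 0.0004.
n² ≥ 19/(12·0.0004) = 3958.33 ⇒ n ≥ 62.9153, so the smallest n is 63.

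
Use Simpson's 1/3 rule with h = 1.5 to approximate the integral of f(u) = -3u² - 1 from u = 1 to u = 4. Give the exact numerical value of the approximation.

h = (4 − 1)/2 = 1.5.
Nodes u₀,…,u₂ = 1, 2.5, 4.
f(u) = -3u² - 1: f₀=-4, f₁=-19.75, f₂=-49.
(h/3)·[f₀ + 4f₁ + f₂] = 0.5·(-132) = -66.

-66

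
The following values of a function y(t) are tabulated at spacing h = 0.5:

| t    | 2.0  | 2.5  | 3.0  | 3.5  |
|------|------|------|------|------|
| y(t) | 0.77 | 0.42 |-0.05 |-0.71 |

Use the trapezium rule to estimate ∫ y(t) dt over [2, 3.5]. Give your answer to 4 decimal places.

h = 0.5, n = 3.
(h/2)·[y₀ + 2y₁ + 2y₂ + y₃] = 0.25·(0.80) = 0.2000.

0.2000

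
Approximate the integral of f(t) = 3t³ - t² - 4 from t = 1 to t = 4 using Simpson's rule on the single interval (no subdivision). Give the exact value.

S = (b−a)/6 · [f(1) + 4f(2.5) + f(4)] = 0.5·[(-2) + 4·36.625 + 172] = 158.25.

158.25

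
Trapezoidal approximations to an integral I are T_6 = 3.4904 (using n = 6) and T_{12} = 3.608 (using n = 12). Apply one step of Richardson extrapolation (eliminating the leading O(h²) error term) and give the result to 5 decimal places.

R = (4·T_{12} − T_6) / 3 = (4·3.608 − 3.4904)/3 = (10.9416)/3 = 3.64720.

3.64720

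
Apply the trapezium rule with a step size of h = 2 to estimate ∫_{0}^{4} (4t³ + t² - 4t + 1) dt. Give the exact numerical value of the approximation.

h = (4 − 0)/2 = 2.
Nodes t₀,…,t₂ = 0, 2, 4.
f(t) = 4t³ + t² - 4t + 1: f₀=1, f₁=29, f₂=257.
(h/2)·[f₀ + 2f₁ + f₂] = 1·(316) = 316.

316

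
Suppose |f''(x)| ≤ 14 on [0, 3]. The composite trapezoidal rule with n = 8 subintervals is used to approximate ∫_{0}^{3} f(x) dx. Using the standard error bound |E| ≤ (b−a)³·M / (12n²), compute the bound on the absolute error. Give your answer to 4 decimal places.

|E| ≤ (3)³·14 / (12·8²) = 378/768 = 0.4922.

0.4922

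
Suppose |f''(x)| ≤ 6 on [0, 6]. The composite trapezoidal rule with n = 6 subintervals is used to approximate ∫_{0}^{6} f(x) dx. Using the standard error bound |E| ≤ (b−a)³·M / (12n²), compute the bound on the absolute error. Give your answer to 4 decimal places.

|E| ≤ (6)³·6 / (12·6²) = 1296/432 = 3.0000.

3.0000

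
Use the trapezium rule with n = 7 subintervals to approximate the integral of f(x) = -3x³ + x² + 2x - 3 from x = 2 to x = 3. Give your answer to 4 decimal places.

h = (3 − 2)/7 = 0.142857.
Nodes x₀,…,x₇ = 2, 2.142857, 2.285714, 2.428571, 2.571429, 2.714286, 2.857143, 3.
f(x) = -3x³ + x² + 2x - 3: f₀=-19, f₁=-23.641399, f₂=-29.029155, f₃=-35.215743, f₄=-42.253644, f₅=-50.195335, f₆=-59.093294, f₇=-69.
(h/2)·[f₀ + 2f₁ + 2f₂ + 2f₃ + 2f₄ + 2f₅ + 2f₆ + f₇] = 0.071429·(-566.857143) = -40.4898.

-40.4898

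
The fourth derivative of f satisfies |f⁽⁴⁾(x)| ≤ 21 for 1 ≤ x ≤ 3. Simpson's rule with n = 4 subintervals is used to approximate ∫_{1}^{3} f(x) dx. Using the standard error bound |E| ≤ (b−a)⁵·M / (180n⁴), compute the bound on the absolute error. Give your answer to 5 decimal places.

0.01458

|E| ≤ (2)⁵·21 / (180·4⁴) = 672/46080 = 0.01458.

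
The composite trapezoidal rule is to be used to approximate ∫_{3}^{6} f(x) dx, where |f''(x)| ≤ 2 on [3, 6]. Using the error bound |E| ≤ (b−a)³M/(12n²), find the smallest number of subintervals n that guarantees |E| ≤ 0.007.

Need 54/(12n²) ≤ 0.007.
n² ≥ 54/(12·0.007) = 642.857 ⇒ n ≥ 25.3546, so the smallest n is 26.

26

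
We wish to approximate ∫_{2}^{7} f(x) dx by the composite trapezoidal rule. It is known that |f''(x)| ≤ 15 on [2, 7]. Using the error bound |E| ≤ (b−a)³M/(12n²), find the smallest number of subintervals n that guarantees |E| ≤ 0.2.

28

Need 1875/(12n²) ≤ 0.2.
n² ≥ 1875/(12·0.2) = 781.25 ⇒ n ≥ 27.9508, so the smallest n is 28.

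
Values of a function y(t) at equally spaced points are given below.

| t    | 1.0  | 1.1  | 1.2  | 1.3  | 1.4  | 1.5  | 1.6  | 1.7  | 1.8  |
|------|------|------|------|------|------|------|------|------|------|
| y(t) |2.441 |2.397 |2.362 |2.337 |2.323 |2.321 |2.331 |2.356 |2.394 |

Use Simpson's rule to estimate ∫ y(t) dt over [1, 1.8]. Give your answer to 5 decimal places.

h = 0.1, n = 8.
(h/3)·[y₀ + 4y₁ + 2y₂ + 4y₃ + 2y₄ + 4y₅ + 2y₆ + 4y₇ + y₈] = 0.033333·(56.511) = 1.88370.

1.88370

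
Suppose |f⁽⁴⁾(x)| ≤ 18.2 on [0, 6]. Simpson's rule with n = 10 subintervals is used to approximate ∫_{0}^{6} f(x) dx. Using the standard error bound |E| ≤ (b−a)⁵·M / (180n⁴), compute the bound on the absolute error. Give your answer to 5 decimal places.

|E| ≤ (6)⁵·18.2 / (180·10⁴) = 141523.2/1800000 = 0.07862.

0.07862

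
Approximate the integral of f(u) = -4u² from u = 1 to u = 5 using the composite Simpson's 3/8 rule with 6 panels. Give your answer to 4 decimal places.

h = (5 − 1)/6 = 0.666667.
Nodes u₀,…,u₆ = 1, 1.666667, 2.333333, 3, 3.666667, 4.333333, 5.
f(u) = -4u²: f₀=-4, f₁=-11.111111, f₂=-21.777778, f₃=-36, f₄=-53.777778, f₅=-75.111111, f₆=-100.
(3h/8)·[f₀ + 3f₁ + 3f₂ + 2f₃ + 3f₄ + 3f₅ + f₆] = 0.25·(-661.333333) = -165.3333.

-165.3333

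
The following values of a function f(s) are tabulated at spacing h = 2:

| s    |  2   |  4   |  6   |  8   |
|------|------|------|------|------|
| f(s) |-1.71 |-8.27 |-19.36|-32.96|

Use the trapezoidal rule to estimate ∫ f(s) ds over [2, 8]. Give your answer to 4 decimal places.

-89.9300

h = 2, n = 3.
(h/2)·[y₀ + 2y₁ + 2y₂ + y₃] = 1·(-89.93) = -89.9300.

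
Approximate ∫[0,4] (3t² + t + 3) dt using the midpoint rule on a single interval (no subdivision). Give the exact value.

68

M = (b−a)·f(2) = 4·(17) = 68.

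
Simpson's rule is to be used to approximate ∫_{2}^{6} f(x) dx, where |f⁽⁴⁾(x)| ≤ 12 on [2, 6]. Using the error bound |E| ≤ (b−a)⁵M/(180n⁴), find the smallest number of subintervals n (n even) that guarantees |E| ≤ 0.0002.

26

Need 12288/(180n⁴) ≤ 0.0002.
n⁴ ≥ 12288/(180·0.0002) = 341333 ⇒ n ≥ 24.1710, so the smallest even n is 26. (n must be even for Simpson's rule.)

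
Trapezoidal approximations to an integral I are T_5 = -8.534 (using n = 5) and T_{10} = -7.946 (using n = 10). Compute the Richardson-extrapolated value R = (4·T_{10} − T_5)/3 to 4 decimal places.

R = (4·T_{10} − T_5) / 3 = (4·(-7.946) − (-8.534))/3 = (-23.250)/3 = -7.7500.

-7.7500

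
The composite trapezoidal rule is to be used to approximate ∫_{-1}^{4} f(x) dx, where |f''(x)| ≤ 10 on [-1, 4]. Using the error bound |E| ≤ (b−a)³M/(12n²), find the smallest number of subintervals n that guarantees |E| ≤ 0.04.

52

Need 1250/(12n²) ≤ 0.04.
n² ≥ 1250/(12·0.04) = 2604.17 ⇒ n ≥ 51.0310, so the smallest n is 52.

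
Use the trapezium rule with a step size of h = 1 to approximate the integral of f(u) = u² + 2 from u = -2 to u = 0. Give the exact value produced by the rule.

h = (0 − (-2))/2 = 1.
Nodes u₀,…,u₂ = -2, -1, 0.
f(u) = u² + 2: f₀=6, f₁=3, f₂=2.
(h/2)·[f₀ + 2f₁ + f₂] = 0.5·(14) = 7.

7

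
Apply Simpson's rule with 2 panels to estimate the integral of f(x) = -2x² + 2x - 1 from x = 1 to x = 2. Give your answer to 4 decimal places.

h = (2 − 1)/2 = 0.5.
Nodes x₀,…,x₂ = 1, 1.5, 2.
f(x) = -2x² + 2x - 1: f₀=-1, f₁=-2.5, f₂=-5.
(h/3)·[f₀ + 4f₁ + f₂] = 0.166667·(-16) = -2.6667.

-2.6667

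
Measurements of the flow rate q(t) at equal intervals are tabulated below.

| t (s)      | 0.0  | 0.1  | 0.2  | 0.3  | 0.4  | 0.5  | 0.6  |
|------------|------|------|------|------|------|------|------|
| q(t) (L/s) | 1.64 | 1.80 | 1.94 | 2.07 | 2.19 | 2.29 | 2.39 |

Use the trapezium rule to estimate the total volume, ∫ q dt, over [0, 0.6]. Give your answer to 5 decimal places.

h = 0.1, n = 6.
(h/2)·[y₀ + 2y₁ + 2y₂ + 2y₃ + 2y₄ + 2y₅ + y₆] = 0.05·(24.61) = 1.23050.

1.23050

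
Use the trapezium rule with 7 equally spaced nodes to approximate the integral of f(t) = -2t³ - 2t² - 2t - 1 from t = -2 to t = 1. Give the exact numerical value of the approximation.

1.625

h = (1 − (-2))/6 = 0.5.
Nodes t₀,…,t₆ = -2, -1.5, -1, -0.5, 0, 0.5, 1.
f(t) = -2t³ - 2t² - 2t - 1: f₀=11, f₁=4.25, f₂=1, f₃=-0.25, f₄=-1, f₅=-2.75, f₆=-7.
(h/2)·[f₀ + 2f₁ + 2f₂ + 2f₃ + 2f₄ + 2f₅ + f₆] = 0.25·(6.5) = 1.625.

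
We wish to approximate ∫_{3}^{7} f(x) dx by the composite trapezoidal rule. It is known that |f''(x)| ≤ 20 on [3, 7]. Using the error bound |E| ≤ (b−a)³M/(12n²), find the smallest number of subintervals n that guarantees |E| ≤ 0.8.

Need 1280/(12n²) ≤ 0.8.
n² ≥ 1280/(12·0.8) = 133.333 ⇒ n ≥ 11.5470, so the smallest n is 12.

12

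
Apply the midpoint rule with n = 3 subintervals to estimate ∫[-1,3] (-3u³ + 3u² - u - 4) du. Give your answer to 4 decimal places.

-48.4444

h = (3 − (-1))/3 = 1.333333.
Midpoints m₁,…,m₃ = -0.333333, 1, 2.333333.
f(m₁)=-3.222222, f(m₂)=-5, f(m₃)=-28.111111.
h·[f(m₁) + f(m₂) + f(m₃)] = 1.333333·(-36.333333) = -48.4444.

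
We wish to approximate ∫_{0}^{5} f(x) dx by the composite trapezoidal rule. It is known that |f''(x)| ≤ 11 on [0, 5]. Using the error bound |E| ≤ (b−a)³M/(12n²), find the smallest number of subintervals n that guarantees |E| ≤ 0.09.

Need 1375/(12n²) ≤ 0.09.
n² ≥ 1375/(12·0.09) = 1273.15 ⇒ n ≥ 35.6812, so the smallest n is 36.

36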